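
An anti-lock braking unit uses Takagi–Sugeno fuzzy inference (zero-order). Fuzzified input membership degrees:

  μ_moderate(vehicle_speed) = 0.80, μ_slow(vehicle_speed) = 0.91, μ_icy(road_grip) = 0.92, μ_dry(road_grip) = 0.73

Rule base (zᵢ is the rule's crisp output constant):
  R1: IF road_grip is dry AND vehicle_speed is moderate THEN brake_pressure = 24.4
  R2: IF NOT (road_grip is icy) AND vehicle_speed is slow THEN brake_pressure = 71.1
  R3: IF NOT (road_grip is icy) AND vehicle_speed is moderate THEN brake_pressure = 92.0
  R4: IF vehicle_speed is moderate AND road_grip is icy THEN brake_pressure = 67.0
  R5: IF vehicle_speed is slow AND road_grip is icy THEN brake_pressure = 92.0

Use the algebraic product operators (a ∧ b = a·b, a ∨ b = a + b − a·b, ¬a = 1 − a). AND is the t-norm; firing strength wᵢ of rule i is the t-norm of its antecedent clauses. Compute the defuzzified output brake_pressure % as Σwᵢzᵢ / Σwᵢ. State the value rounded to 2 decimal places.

66.11

R1 (z=24.4): dry=0.73, moderate=0.80; AND[a·b] → w = 0.5840
R2 (z=71.1): ¬icy=1−0.92=0.08, slow=0.91; AND[a·b] → w = 0.0728
R3 (z=92.0): ¬icy=1−0.92=0.08, moderate=0.80; AND[a·b] → w = 0.0640
R4 (z=67.0): moderate=0.80, icy=0.92; AND[a·b] → w = 0.7360
R5 (z=92.0): slow=0.91, icy=0.92; AND[a·b] → w = 0.8372
Weighted average = (0.5840·24.4 + 0.0728·71.1 + 0.0640·92.0 + 0.7360·67.0 + 0.8372·92.0) / (0.5840 + 0.0728 + 0.0640 + 0.7360 + 0.8372)
  = 151.6481 / 2.2940 = 66.11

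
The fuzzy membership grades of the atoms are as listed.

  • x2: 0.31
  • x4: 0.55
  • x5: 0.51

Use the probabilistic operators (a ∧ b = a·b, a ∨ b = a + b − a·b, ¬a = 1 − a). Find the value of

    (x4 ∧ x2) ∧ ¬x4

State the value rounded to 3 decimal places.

x4 ∧ x2 = a·b on (0.5500, 0.3100) = 0.1705
¬x4 = 1 − 0.5500 = 0.4500
(x4 ∧ x2) ∧ ¬x4 = a·b on (0.1705, 0.4500) = 0.0767

0.077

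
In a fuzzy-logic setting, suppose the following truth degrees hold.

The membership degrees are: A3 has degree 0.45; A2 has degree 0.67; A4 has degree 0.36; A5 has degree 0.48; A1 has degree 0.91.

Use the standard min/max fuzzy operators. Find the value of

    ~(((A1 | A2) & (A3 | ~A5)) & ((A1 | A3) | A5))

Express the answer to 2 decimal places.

A1 | A2 = max(a, b) on (0.91, 0.67) = 0.91
~A5 = 1 − 0.48 = 0.52
A3 | ~A5 = max(a, b) on (0.45, 0.52) = 0.52
(A1 | A2) & (A3 | ~A5) = min(a, b) on (0.91, 0.52) = 0.52
A1 | A3 = max(a, b) on (0.91, 0.45) = 0.91
(A1 | A3) | A5 = max(a, b) on (0.91, 0.48) = 0.91
((A1 | A2) & (A3 | ~A5)) & ((A1 | A3) | A5) = min(a, b) on (0.52, 0.91) = 0.52
~(((A1 | A2) & (A3 | ~A5)) & ((A1 | A3) | A5)) = 1 − 0.52 = 0.48

0.48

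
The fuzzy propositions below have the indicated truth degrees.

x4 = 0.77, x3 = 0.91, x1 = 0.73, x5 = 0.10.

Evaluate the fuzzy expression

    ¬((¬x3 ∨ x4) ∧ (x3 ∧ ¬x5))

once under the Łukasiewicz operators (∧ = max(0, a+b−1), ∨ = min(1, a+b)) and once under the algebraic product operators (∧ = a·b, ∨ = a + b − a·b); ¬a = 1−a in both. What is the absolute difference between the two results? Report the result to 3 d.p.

Under Łukasiewicz:
  ¬x3 = 1 − 0.91 = 0.09
  ¬x3 ∨ x4 = min(1, a+b) on (0.09, 0.77) = 0.86
  ¬x5 = 1 − 0.10 = 0.90
  x3 ∧ ¬x5 = max(0, a+b−1) on (0.91, 0.90) = 0.81
  (¬x3 ∨ x4) ∧ (x3 ∧ ¬x5) = max(0, a+b−1) on (0.86, 0.81) = 0.67
  ¬((¬x3 ∨ x4) ∧ (x3 ∧ ¬x5)) = 1 − 0.67 = 0.33
  → value = 0.3300
Under algebraic product:
  ¬x3 = 1 − 0.9100 = 0.0900
  ¬x3 ∨ x4 = a + b − a·b on (0.0900, 0.7700) = 0.7907
  ¬x5 = 1 − 0.1000 = 0.9000
  x3 ∧ ¬x5 = a·b on (0.9100, 0.9000) = 0.8190
  (¬x3 ∨ x4) ∧ (x3 ∧ ¬x5) = a·b on (0.7907, 0.8190) = 0.6476
  ¬((¬x3 ∨ x4) ∧ (x3 ∧ ¬x5)) = 1 − 0.6476 = 0.3524
  → value = 0.3524
|0.3300 − 0.3524| = 0.022

0.022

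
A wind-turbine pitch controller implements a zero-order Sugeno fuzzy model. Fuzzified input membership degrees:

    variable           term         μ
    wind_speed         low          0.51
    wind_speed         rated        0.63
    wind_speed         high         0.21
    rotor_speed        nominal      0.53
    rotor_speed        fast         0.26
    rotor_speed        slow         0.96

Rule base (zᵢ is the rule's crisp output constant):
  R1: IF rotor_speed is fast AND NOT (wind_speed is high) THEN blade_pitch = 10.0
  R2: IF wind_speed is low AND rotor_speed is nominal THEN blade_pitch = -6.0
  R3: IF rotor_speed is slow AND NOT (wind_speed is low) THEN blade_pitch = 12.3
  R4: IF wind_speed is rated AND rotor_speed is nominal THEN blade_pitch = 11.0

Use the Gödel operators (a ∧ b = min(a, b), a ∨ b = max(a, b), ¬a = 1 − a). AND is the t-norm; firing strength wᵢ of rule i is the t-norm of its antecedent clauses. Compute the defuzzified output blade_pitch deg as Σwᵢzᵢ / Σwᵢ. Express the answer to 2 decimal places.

R1 (z=10.0): fast=0.26, ¬high=1−0.21=0.79; AND[min(a, b)] → w = 0.26
R2 (z=-6.0): low=0.51, nominal=0.53; AND[min(a, b)] → w = 0.51
R3 (z=12.3): slow=0.96, ¬low=1−0.51=0.49; AND[min(a, b)] → w = 0.49
R4 (z=11.0): rated=0.63, nominal=0.53; AND[min(a, b)] → w = 0.53
Weighted average = (0.26·10.0 + 0.51·-6.0 + 0.49·12.3 + 0.53·11.0) / (0.26 + 0.51 + 0.49 + 0.53)
  = 11.3970 / 1.7900 = 6.37

6.37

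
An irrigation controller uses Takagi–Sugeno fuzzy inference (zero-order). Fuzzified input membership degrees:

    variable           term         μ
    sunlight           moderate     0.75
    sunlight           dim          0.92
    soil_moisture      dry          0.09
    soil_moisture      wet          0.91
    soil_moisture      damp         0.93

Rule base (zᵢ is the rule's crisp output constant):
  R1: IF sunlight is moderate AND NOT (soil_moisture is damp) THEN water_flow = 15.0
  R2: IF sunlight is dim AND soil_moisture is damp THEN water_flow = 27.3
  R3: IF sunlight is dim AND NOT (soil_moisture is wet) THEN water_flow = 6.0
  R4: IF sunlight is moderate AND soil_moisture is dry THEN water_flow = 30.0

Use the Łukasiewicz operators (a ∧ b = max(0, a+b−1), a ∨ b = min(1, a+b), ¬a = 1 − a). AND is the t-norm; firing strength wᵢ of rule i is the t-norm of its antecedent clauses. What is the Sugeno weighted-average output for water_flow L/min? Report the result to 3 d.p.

27.052

R1 (z=15.0): moderate=0.75, ¬damp=1−0.93=0.07; AND[max(0, a+b−1)] → w = 0.00
R2 (z=27.3): dim=0.92, damp=0.93; AND[max(0, a+b−1)] → w = 0.85
R3 (z=6.0): dim=0.92, ¬wet=1−0.91=0.09; AND[max(0, a+b−1)] → w = 0.01
R4 (z=30.0): moderate=0.75, dry=0.09; AND[max(0, a+b−1)] → w = 0.00
Weighted average = (0.00·15.0 + 0.85·27.3 + 0.01·6.0 + 0.00·30.0) / (0.00 + 0.85 + 0.01 + 0.00)
  = 23.2650 / 0.8600 = 27.052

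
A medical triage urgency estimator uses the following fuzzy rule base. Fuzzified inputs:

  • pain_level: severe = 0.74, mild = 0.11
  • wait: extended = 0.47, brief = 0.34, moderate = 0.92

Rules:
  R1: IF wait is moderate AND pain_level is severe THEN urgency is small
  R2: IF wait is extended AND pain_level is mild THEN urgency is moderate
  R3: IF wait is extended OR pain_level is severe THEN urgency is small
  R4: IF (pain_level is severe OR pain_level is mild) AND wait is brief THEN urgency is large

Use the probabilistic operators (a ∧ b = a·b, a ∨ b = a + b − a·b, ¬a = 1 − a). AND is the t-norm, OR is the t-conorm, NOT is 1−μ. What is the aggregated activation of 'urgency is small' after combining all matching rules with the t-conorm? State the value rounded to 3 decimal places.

R1: moderate=0.92, severe=0.74; AND[a·b] → w = 0.6808
R2: extended=0.47, mild=0.11; AND[a·b] → w = 0.0517
R3: extended=0.47, severe=0.74; OR[a + b − a·b] → w = 0.8622
R4: (severe=0.74 OR mild=0.11) = 0.7686; AND[a·b] with brief=0.34 → w = 0.2613
Rules with consequent 'small': {R1, R3} → strengths 0.6808, 0.8622
Aggregate via t-conorm [a + b − a·b]: 0.9560

0.956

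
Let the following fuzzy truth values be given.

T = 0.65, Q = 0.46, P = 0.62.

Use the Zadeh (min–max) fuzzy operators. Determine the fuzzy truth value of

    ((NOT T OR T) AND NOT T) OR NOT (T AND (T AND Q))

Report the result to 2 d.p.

0.54

NOT T = 1 − 0.65 = 0.35
NOT T OR T = max(a, b) on (0.35, 0.65) = 0.65
NOT T = 1 − 0.65 = 0.35
(NOT T OR T) AND NOT T = min(a, b) on (0.65, 0.35) = 0.35
T AND Q = min(a, b) on (0.65, 0.46) = 0.46
T AND (T AND Q) = min(a, b) on (0.65, 0.46) = 0.46
NOT (T AND (T AND Q)) = 1 − 0.46 = 0.54
((NOT T OR T) AND NOT T) OR NOT (T AND (T AND Q)) = max(a, b) on (0.35, 0.54) = 0.54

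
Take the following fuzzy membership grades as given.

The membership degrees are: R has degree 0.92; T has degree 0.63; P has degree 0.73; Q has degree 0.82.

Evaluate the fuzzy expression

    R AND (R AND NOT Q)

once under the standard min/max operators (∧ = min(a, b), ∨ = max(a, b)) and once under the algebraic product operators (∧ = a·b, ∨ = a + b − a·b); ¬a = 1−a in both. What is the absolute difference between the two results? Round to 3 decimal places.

0.028

Under standard min/max:
  NOT Q = 1 − 0.82 = 0.18
  R AND NOT Q = min(a, b) on (0.92, 0.18) = 0.18
  R AND (R AND NOT Q) = min(a, b) on (0.92, 0.18) = 0.18
  → value = 0.1800
Under algebraic product:
  NOT Q = 1 − 0.8200 = 0.1800
  R AND NOT Q = a·b on (0.9200, 0.1800) = 0.1656
  R AND (R AND NOT Q) = a·b on (0.9200, 0.1656) = 0.1524
  → value = 0.1524
|0.1800 − 0.1524| = 0.028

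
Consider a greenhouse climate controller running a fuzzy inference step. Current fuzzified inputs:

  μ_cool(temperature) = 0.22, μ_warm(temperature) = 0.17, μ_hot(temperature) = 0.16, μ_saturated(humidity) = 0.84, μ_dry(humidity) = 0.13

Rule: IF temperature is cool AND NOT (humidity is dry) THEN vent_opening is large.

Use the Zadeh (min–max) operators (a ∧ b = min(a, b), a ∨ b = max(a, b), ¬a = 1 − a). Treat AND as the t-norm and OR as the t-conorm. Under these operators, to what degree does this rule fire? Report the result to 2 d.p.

0.22

firing strength: cool=0.22, ¬dry=1−0.13=0.87; AND[min(a, b)] → w = 0.22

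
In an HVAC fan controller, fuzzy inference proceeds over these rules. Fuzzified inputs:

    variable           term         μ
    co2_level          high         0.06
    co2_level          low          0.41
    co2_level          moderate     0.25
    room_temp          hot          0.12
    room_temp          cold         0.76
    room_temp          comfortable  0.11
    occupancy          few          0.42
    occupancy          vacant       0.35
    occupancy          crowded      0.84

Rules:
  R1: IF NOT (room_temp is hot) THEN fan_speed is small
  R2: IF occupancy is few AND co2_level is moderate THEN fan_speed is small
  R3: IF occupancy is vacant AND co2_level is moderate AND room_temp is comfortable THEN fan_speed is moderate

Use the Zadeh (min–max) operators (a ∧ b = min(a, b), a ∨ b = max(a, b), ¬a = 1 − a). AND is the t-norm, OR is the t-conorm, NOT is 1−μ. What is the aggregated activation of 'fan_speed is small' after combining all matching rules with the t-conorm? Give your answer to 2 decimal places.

0.88

R1: ¬hot=1−0.12=0.88 → w = 0.88
R2: few=0.42, moderate=0.25; AND[min(a, b)] → w = 0.25
R3: vacant=0.35, moderate=0.25, comfortable=0.11; AND[min(a, b)] → w = 0.11
Rules with consequent 'small': {R1, R2} → strengths 0.88, 0.25
Aggregate via t-conorm [max(a, b)]: 0.88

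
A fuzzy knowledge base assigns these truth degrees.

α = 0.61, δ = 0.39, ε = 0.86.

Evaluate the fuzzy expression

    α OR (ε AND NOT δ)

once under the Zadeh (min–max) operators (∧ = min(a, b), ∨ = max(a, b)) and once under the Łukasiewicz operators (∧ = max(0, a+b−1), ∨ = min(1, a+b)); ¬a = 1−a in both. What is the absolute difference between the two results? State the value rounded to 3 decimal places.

Under Zadeh (min–max):
  NOT δ = 1 − 0.39 = 0.61
  ε AND NOT δ = min(a, b) on (0.86, 0.61) = 0.61
  α OR (ε AND NOT δ) = max(a, b) on (0.61, 0.61) = 0.61
  → value = 0.6100
Under Łukasiewicz:
  NOT δ = 1 − 0.39 = 0.61
  ε AND NOT δ = max(0, a+b−1) on (0.86, 0.61) = 0.47
  α OR (ε AND NOT δ) = min(1, a+b) on (0.61, 0.47) = 1.00
  → value = 1.0000
|0.6100 − 1.0000| = 0.390

0.390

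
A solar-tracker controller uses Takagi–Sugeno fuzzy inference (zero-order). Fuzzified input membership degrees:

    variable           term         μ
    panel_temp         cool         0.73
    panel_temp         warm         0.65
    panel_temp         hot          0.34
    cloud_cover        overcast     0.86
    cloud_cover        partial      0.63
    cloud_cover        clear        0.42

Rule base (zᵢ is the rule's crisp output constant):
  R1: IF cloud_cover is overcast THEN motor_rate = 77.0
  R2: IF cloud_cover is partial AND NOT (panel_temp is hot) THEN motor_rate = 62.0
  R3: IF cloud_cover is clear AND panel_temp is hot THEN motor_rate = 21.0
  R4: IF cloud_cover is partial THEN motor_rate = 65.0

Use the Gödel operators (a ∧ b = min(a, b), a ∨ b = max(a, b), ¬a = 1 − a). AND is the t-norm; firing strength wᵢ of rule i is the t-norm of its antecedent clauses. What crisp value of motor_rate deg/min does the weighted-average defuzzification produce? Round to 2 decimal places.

R1 (z=77.0): overcast=0.86 → w = 0.86
R2 (z=62.0): partial=0.63, ¬hot=1−0.34=0.66; AND[min(a, b)] → w = 0.63
R3 (z=21.0): clear=0.42, hot=0.34; AND[min(a, b)] → w = 0.34
R4 (z=65.0): partial=0.63 → w = 0.63
Weighted average = (0.86·77.0 + 0.63·62.0 + 0.34·21.0 + 0.63·65.0) / (0.86 + 0.63 + 0.34 + 0.63)
  = 153.3700 / 2.4600 = 62.35

62.35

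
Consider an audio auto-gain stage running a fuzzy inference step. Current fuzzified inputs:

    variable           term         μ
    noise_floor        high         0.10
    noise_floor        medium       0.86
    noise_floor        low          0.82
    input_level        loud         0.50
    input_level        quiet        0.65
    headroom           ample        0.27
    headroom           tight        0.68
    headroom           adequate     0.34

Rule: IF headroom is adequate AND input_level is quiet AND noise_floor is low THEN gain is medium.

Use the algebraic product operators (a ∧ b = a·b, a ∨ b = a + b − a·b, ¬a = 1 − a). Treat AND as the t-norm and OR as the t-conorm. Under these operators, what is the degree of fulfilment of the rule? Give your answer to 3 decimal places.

0.181

firing strength: adequate=0.34, quiet=0.65, low=0.82; AND[a·b] → w = 0.1812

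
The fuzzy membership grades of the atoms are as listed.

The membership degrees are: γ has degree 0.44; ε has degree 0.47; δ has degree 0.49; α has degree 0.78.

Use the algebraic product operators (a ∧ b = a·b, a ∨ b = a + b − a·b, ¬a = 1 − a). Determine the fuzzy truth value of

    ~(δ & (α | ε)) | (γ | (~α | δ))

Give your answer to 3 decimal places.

0.904

α | ε = a + b − a·b on (0.7800, 0.4700) = 0.8834
δ & (α | ε) = a·b on (0.4900, 0.8834) = 0.4329
~(δ & (α | ε)) = 1 − 0.4329 = 0.5671
~α = 1 − 0.7800 = 0.2200
~α | δ = a + b − a·b on (0.2200, 0.4900) = 0.6022
γ | (~α | δ) = a + b − a·b on (0.4400, 0.6022) = 0.7772
~(δ & (α | ε)) | (γ | (~α | δ)) = a + b − a·b on (0.5671, 0.7772) = 0.9036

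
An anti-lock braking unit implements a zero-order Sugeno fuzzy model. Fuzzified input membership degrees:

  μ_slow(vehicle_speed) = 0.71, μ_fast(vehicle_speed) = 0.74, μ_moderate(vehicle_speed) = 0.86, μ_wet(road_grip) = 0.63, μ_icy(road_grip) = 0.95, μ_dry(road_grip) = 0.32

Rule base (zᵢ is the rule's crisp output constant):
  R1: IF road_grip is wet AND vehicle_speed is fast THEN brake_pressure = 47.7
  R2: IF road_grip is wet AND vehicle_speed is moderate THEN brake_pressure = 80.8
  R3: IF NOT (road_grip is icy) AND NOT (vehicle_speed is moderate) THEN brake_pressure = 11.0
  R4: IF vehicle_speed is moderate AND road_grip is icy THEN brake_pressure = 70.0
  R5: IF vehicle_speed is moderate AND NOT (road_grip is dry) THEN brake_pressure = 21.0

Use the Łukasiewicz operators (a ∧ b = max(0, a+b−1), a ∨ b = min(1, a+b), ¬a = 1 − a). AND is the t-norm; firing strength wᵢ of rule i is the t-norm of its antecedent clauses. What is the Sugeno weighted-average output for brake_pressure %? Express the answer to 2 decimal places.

R1 (z=47.7): wet=0.63, fast=0.74; AND[max(0, a+b−1)] → w = 0.37
R2 (z=80.8): wet=0.63, moderate=0.86; AND[max(0, a+b−1)] → w = 0.49
R3 (z=11.0): ¬icy=1−0.95=0.05, ¬moderate=1−0.86=0.14; AND[max(0, a+b−1)] → w = 0.00
R4 (z=70.0): moderate=0.86, icy=0.95; AND[max(0, a+b−1)] → w = 0.81
R5 (z=21.0): moderate=0.86, ¬dry=1−0.32=0.68; AND[max(0, a+b−1)] → w = 0.54
Weighted average = (0.37·47.7 + 0.49·80.8 + 0.00·11.0 + 0.81·70.0 + 0.54·21.0) / (0.37 + 0.49 + 0.00 + 0.81 + 0.54)
  = 125.2810 / 2.2100 = 56.69

56.69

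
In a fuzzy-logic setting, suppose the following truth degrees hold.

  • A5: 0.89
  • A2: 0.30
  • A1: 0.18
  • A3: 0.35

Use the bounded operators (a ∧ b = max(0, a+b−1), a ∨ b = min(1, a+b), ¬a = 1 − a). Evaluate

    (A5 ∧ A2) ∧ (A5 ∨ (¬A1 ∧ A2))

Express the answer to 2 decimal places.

A5 ∧ A2 = max(0, a+b−1) on (0.89, 0.30) = 0.19
¬A1 = 1 − 0.18 = 0.82
¬A1 ∧ A2 = max(0, a+b−1) on (0.82, 0.30) = 0.12
A5 ∨ (¬A1 ∧ A2) = min(1, a+b) on (0.89, 0.12) = 1.00
(A5 ∧ A2) ∧ (A5 ∨ (¬A1 ∧ A2)) = max(0, a+b−1) on (0.19, 1.00) = 0.19

0.19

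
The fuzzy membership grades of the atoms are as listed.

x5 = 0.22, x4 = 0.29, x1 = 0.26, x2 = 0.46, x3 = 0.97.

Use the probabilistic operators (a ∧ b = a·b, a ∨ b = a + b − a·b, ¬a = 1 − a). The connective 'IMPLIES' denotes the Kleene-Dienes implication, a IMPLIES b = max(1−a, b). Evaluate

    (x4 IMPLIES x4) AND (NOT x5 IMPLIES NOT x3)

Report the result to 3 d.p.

x4 IMPLIES x4  [Kleene-Dienes: max(1−a, b)] with a=0.2900, b=0.2900 → 0.7100
NOT x5 = 1 − 0.2200 = 0.7800
NOT x3 = 1 − 0.9700 = 0.0300
NOT x5 IMPLIES NOT x3  [Kleene-Dienes: max(1−a, b)] with a=0.7800, b=0.0300 → 0.2200
(x4 IMPLIES x4) AND (NOT x5 IMPLIES NOT x3) = a·b on (0.7100, 0.2200) = 0.1562

0.156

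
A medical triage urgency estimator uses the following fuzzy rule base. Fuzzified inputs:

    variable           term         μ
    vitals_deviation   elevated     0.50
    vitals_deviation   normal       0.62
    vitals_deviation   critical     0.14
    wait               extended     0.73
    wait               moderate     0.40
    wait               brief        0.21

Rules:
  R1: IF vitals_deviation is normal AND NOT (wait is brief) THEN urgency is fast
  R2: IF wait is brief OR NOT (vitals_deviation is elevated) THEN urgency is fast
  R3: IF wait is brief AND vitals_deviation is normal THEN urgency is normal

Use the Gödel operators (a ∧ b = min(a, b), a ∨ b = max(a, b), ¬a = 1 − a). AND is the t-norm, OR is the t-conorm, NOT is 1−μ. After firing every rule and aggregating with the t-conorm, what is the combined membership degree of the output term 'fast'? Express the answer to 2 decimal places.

R1: normal=0.62, ¬brief=1−0.21=0.79; AND[min(a, b)] → w = 0.62
R2: brief=0.21, ¬elevated=1−0.50=0.50; OR[max(a, b)] → w = 0.50
R3: brief=0.21, normal=0.62; AND[min(a, b)] → w = 0.21
Rules with consequent 'fast': {R1, R2} → strengths 0.62, 0.50
Aggregate via t-conorm [max(a, b)]: 0.62

0.62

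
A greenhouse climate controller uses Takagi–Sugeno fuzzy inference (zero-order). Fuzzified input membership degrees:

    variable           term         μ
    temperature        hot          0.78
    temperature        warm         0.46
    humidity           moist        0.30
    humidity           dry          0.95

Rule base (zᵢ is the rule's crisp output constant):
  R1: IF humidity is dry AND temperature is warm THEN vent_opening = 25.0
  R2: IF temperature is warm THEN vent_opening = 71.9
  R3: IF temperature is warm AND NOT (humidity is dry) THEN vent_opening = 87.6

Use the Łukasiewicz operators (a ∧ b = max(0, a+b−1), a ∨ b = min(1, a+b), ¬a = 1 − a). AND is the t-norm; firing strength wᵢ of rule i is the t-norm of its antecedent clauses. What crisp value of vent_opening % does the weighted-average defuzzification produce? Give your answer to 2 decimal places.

R1 (z=25.0): dry=0.95, warm=0.46; AND[max(0, a+b−1)] → w = 0.41
R2 (z=71.9): warm=0.46 → w = 0.46
R3 (z=87.6): warm=0.46, ¬dry=1−0.95=0.05; AND[max(0, a+b−1)] → w = 0.00
Weighted average = (0.41·25.0 + 0.46·71.9 + 0.00·87.6) / (0.41 + 0.46 + 0.00)
  = 43.3240 / 0.8700 = 49.80

49.80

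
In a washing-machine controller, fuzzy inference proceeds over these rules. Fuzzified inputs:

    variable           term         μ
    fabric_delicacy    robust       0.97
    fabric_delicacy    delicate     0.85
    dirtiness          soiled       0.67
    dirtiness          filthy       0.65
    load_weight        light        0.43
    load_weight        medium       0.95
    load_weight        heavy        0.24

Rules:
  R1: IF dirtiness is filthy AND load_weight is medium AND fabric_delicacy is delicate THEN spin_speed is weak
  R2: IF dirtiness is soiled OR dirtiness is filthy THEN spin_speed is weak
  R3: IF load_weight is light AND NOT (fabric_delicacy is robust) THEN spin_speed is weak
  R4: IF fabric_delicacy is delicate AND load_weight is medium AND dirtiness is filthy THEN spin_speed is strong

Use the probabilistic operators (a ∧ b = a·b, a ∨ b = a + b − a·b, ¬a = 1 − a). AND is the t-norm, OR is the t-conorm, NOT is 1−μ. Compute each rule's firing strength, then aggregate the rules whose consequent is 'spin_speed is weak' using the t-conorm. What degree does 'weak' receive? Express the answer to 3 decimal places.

0.946

R1: filthy=0.65, medium=0.95, delicate=0.85; AND[a·b] → w = 0.5249
R2: soiled=0.67, filthy=0.65; OR[a + b − a·b] → w = 0.8845
R3: light=0.43, ¬robust=1−0.97=0.03; AND[a·b] → w = 0.0129
R4: delicate=0.85, medium=0.95, filthy=0.65; AND[a·b] → w = 0.5249
Rules with consequent 'weak': {R1, R2, R3} → strengths 0.5249, 0.8845, 0.0129
Aggregate via t-conorm [a + b − a·b]: 0.9458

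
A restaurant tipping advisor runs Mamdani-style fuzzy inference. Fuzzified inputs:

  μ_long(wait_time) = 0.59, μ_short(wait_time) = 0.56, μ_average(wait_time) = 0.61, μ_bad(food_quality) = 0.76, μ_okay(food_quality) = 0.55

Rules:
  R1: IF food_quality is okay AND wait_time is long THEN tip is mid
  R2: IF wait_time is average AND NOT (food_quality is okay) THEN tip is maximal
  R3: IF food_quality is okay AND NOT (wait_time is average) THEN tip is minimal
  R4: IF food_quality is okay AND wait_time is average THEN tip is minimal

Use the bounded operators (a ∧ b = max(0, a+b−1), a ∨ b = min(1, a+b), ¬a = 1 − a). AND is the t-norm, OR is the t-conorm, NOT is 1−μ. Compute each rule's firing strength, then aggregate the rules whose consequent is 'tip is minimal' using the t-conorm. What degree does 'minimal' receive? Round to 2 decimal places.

R1: okay=0.55, long=0.59; AND[max(0, a+b−1)] → w = 0.14
R2: average=0.61, ¬okay=1−0.55=0.45; AND[max(0, a+b−1)] → w = 0.06
R3: okay=0.55, ¬average=1−0.61=0.39; AND[max(0, a+b−1)] → w = 0.00
R4: okay=0.55, average=0.61; AND[max(0, a+b−1)] → w = 0.16
Rules with consequent 'minimal': {R3, R4} → strengths 0.00, 0.16
Aggregate via t-conorm [min(1, a+b)]: 0.16

0.16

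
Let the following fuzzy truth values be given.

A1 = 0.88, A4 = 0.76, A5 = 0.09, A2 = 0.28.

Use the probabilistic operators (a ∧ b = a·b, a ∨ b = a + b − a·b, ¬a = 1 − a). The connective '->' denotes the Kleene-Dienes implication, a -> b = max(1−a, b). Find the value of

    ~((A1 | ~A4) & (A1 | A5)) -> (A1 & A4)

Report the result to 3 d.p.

0.810

~A4 = 1 − 0.7600 = 0.2400
A1 | ~A4 = a + b − a·b on (0.8800, 0.2400) = 0.9088
A1 | A5 = a + b − a·b on (0.8800, 0.0900) = 0.8908
(A1 | ~A4) & (A1 | A5) = a·b on (0.9088, 0.8908) = 0.8096
~((A1 | ~A4) & (A1 | A5)) = 1 − 0.8096 = 0.1904
A1 & A4 = a·b on (0.8800, 0.7600) = 0.6688
~((A1 | ~A4) & (A1 | A5)) -> (A1 & A4)  [Kleene-Dienes: max(1−a, b)] with a=0.1904, b=0.6688 → 0.8096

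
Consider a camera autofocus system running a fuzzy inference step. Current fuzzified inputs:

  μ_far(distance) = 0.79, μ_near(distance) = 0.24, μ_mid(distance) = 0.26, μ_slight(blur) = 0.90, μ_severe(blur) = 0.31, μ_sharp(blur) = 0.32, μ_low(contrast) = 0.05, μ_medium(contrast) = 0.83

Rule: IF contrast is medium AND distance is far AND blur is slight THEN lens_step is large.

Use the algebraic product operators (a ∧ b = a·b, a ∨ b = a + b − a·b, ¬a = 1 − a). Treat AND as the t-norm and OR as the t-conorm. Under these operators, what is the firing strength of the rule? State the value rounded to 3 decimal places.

0.590

firing strength: medium=0.83, far=0.79, slight=0.90; AND[a·b] → w = 0.5901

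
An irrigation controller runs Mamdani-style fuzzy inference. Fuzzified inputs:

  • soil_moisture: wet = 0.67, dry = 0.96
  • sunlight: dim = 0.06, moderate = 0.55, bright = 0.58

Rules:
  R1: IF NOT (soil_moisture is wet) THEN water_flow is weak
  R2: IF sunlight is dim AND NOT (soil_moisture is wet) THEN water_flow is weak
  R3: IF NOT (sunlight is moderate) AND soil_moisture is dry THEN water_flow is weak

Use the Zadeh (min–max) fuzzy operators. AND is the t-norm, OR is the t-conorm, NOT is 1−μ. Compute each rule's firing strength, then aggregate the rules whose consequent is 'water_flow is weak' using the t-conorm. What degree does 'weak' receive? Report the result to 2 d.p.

0.45

R1: ¬wet=1−0.67=0.33 → w = 0.33
R2: dim=0.06, ¬wet=1−0.67=0.33; AND[min(a, b)] → w = 0.06
R3: ¬moderate=1−0.55=0.45, dry=0.96; AND[min(a, b)] → w = 0.45
Rules with consequent 'weak': {R1, R2, R3} → strengths 0.33, 0.06, 0.45
Aggregate via t-conorm [max(a, b)]: 0.45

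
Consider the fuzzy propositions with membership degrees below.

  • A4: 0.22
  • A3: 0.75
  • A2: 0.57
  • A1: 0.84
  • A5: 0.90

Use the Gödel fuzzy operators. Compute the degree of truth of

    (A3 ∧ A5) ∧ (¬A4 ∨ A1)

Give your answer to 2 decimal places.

A3 ∧ A5 = min(a, b) on (0.75, 0.90) = 0.75
¬A4 = 1 − 0.22 = 0.78
¬A4 ∨ A1 = max(a, b) on (0.78, 0.84) = 0.84
(A3 ∧ A5) ∧ (¬A4 ∨ A1) = min(a, b) on (0.75, 0.84) = 0.75

0.75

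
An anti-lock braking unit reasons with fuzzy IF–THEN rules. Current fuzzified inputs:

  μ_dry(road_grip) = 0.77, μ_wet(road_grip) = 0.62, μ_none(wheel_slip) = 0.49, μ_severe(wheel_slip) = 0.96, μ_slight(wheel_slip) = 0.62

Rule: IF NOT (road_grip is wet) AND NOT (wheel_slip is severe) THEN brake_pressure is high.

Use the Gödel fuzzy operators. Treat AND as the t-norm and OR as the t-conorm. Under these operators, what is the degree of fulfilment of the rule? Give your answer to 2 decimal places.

firing strength: ¬wet=1−0.62=0.38, ¬severe=1−0.96=0.04; AND[min(a, b)] → w = 0.04

0.04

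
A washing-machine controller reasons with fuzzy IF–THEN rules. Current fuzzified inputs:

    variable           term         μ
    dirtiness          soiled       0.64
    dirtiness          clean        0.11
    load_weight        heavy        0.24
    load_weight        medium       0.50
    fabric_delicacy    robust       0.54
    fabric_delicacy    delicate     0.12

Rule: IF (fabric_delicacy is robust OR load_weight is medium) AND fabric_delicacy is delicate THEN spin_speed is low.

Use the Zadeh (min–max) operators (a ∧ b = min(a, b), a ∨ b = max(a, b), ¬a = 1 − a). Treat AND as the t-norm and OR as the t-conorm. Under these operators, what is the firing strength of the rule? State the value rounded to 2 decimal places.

0.12

firing strength: (robust=0.54 OR medium=0.50) = 0.54; AND[min(a, b)] with delicate=0.12 → w = 0.12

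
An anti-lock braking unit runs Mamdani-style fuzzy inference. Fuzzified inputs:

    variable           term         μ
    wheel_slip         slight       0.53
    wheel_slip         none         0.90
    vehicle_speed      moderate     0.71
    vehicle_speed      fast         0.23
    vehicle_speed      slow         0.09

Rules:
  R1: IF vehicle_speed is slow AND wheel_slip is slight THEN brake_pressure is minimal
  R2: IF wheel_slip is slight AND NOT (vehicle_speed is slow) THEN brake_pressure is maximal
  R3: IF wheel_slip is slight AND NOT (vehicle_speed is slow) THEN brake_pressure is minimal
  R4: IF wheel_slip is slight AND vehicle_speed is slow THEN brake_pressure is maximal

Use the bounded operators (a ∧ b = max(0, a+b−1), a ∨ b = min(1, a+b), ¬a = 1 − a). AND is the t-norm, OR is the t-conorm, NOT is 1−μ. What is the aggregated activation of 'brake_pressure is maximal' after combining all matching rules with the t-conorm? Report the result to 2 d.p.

0.44

R1: slow=0.09, slight=0.53; AND[max(0, a+b−1)] → w = 0.00
R2: slight=0.53, ¬slow=1−0.09=0.91; AND[max(0, a+b−1)] → w = 0.44
R3: slight=0.53, ¬slow=1−0.09=0.91; AND[max(0, a+b−1)] → w = 0.44
R4: slight=0.53, slow=0.09; AND[max(0, a+b−1)] → w = 0.00
Rules with consequent 'maximal': {R2, R4} → strengths 0.44, 0.00
Aggregate via t-conorm [min(1, a+b)]: 0.44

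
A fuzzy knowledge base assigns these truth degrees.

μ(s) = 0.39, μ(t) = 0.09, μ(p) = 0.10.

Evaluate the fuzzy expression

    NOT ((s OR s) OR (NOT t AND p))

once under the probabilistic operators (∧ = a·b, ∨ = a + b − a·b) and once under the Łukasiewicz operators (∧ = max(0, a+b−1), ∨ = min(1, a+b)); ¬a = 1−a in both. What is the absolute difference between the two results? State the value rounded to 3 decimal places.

Under probabilistic:
  s OR s = a + b − a·b on (0.3900, 0.3900) = 0.6279
  NOT t = 1 − 0.0900 = 0.9100
  NOT t AND p = a·b on (0.9100, 0.1000) = 0.0910
  (s OR s) OR (NOT t AND p) = a + b − a·b on (0.6279, 0.0910) = 0.6618
  NOT ((s OR s) OR (NOT t AND p)) = 1 − 0.6618 = 0.3382
  → value = 0.3382
Under Łukasiewicz:
  s OR s = min(1, a+b) on (0.39, 0.39) = 0.78
  NOT t = 1 − 0.09 = 0.91
  NOT t AND p = max(0, a+b−1) on (0.91, 0.10) = 0.01
  (s OR s) OR (NOT t AND p) = min(1, a+b) on (0.78, 0.01) = 0.79
  NOT ((s OR s) OR (NOT t AND p)) = 1 − 0.79 = 0.21
  → value = 0.2100
|0.3382 − 0.2100| = 0.128

0.128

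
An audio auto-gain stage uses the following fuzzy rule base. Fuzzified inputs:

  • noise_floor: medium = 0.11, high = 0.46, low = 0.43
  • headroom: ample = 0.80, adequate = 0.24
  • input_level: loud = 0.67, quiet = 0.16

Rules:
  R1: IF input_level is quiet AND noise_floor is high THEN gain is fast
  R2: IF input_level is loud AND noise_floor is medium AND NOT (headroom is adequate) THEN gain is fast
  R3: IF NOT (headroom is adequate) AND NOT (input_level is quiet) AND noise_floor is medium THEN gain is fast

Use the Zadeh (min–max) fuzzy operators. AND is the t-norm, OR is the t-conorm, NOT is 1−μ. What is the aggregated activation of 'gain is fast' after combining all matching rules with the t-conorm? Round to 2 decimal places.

0.16

R1: quiet=0.16, high=0.46; AND[min(a, b)] → w = 0.16
R2: loud=0.67, medium=0.11, ¬adequate=1−0.24=0.76; AND[min(a, b)] → w = 0.11
R3: ¬adequate=1−0.24=0.76, ¬quiet=1−0.16=0.84, medium=0.11; AND[min(a, b)] → w = 0.11
Rules with consequent 'fast': {R1, R2, R3} → strengths 0.16, 0.11, 0.11
Aggregate via t-conorm [max(a, b)]: 0.16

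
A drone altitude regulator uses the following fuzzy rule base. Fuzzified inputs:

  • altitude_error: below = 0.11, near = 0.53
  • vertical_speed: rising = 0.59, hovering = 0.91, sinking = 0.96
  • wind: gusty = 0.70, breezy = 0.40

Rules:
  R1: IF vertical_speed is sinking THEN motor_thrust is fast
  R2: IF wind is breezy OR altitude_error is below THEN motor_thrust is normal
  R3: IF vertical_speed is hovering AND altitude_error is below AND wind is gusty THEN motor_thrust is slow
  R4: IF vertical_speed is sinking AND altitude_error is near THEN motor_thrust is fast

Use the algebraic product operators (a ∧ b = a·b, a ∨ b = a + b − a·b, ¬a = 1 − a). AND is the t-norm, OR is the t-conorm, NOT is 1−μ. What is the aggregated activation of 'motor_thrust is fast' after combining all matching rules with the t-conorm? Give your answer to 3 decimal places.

R1: sinking=0.96 → w = 0.9600
R2: breezy=0.40, below=0.11; OR[a + b − a·b] → w = 0.4660
R3: hovering=0.91, below=0.11, gusty=0.70; AND[a·b] → w = 0.0701
R4: sinking=0.96, near=0.53; AND[a·b] → w = 0.5088
Rules with consequent 'fast': {R1, R4} → strengths 0.9600, 0.5088
Aggregate via t-conorm [a + b − a·b]: 0.9804

0.980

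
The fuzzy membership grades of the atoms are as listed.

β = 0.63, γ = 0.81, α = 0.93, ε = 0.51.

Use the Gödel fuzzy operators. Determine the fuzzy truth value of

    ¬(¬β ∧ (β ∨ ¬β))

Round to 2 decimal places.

¬β = 1 − 0.63 = 0.37
¬β = 1 − 0.63 = 0.37
β ∨ ¬β = max(a, b) on (0.63, 0.37) = 0.63
¬β ∧ (β ∨ ¬β) = min(a, b) on (0.37, 0.63) = 0.37
¬(¬β ∧ (β ∨ ¬β)) = 1 − 0.37 = 0.63

0.63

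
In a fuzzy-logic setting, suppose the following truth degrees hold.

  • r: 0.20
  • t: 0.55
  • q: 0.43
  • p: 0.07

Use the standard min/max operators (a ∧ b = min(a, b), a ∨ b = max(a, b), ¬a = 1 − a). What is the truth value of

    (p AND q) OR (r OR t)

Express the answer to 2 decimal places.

p AND q = min(a, b) on (0.07, 0.43) = 0.07
r OR t = max(a, b) on (0.20, 0.55) = 0.55
(p AND q) OR (r OR t) = max(a, b) on (0.07, 0.55) = 0.55

0.55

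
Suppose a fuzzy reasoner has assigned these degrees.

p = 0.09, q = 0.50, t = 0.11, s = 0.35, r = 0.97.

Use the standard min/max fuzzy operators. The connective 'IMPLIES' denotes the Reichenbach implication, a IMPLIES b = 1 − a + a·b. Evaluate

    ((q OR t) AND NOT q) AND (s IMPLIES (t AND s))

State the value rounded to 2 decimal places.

q OR t = max(a, b) on (0.50, 0.11) = 0.50
NOT q = 1 − 0.50 = 0.50
(q OR t) AND NOT q = min(a, b) on (0.50, 0.50) = 0.50
t AND s = min(a, b) on (0.11, 0.35) = 0.11
s IMPLIES (t AND s)  [Reichenbach: 1 − a + a·b] with a=0.35, b=0.11 → 0.69
((q OR t) AND NOT q) AND (s IMPLIES (t AND s)) = min(a, b) on (0.50, 0.69) = 0.50

0.50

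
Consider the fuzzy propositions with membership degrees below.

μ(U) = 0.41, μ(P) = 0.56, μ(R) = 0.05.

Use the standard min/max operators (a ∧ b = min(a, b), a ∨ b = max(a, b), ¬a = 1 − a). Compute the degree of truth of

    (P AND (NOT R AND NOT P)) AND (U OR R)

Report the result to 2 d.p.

NOT R = 1 − 0.05 = 0.95
NOT P = 1 − 0.56 = 0.44
NOT R AND NOT P = min(a, b) on (0.95, 0.44) = 0.44
P AND (NOT R AND NOT P) = min(a, b) on (0.56, 0.44) = 0.44
U OR R = max(a, b) on (0.41, 0.05) = 0.41
(P AND (NOT R AND NOT P)) AND (U OR R) = min(a, b) on (0.44, 0.41) = 0.41

0.41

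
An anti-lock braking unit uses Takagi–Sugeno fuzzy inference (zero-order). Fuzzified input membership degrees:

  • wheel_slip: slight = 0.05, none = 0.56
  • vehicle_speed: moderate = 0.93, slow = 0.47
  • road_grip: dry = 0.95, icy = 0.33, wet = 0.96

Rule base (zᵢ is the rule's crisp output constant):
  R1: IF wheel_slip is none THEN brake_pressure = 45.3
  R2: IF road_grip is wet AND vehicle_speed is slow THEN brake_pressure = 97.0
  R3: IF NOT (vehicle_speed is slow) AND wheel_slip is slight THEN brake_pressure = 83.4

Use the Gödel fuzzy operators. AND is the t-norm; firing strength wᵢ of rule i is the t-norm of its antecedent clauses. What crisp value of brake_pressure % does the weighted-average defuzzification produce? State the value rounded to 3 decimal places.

69.563

R1 (z=45.3): none=0.56 → w = 0.56
R2 (z=97.0): wet=0.96, slow=0.47; AND[min(a, b)] → w = 0.47
R3 (z=83.4): ¬slow=1−0.47=0.53, slight=0.05; AND[min(a, b)] → w = 0.05
Weighted average = (0.56·45.3 + 0.47·97.0 + 0.05·83.4) / (0.56 + 0.47 + 0.05)
  = 75.1280 / 1.0800 = 69.563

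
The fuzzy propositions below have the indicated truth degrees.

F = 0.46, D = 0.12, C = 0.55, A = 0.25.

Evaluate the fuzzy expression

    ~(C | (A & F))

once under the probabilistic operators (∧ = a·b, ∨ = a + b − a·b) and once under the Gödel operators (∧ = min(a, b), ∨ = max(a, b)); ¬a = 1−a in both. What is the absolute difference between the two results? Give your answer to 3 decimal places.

Under probabilistic:
  A & F = a·b on (0.2500, 0.4600) = 0.1150
  C | (A & F) = a + b − a·b on (0.5500, 0.1150) = 0.6018
  ~(C | (A & F)) = 1 − 0.6018 = 0.3982
  → value = 0.3982
Under Gödel:
  A & F = min(a, b) on (0.25, 0.46) = 0.25
  C | (A & F) = max(a, b) on (0.55, 0.25) = 0.55
  ~(C | (A & F)) = 1 − 0.55 = 0.45
  → value = 0.4500
|0.3982 − 0.4500| = 0.052

0.052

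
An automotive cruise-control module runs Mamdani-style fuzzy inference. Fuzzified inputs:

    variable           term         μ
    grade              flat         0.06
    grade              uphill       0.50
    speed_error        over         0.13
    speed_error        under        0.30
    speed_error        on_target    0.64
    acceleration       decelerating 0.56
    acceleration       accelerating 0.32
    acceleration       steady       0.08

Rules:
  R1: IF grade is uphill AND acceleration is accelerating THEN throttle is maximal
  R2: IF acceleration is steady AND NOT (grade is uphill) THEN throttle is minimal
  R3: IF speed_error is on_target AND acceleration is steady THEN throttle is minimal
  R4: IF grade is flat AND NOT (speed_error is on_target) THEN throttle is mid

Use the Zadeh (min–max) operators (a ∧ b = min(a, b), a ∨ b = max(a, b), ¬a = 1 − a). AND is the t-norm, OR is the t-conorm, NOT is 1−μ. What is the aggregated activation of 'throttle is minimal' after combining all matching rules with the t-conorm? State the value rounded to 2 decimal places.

0.08

R1: uphill=0.50, accelerating=0.32; AND[min(a, b)] → w = 0.32
R2: steady=0.08, ¬uphill=1−0.50=0.50; AND[min(a, b)] → w = 0.08
R3: on_target=0.64, steady=0.08; AND[min(a, b)] → w = 0.08
R4: flat=0.06, ¬on_target=1−0.64=0.36; AND[min(a, b)] → w = 0.06
Rules with consequent 'minimal': {R2, R3} → strengths 0.08, 0.08
Aggregate via t-conorm [max(a, b)]: 0.08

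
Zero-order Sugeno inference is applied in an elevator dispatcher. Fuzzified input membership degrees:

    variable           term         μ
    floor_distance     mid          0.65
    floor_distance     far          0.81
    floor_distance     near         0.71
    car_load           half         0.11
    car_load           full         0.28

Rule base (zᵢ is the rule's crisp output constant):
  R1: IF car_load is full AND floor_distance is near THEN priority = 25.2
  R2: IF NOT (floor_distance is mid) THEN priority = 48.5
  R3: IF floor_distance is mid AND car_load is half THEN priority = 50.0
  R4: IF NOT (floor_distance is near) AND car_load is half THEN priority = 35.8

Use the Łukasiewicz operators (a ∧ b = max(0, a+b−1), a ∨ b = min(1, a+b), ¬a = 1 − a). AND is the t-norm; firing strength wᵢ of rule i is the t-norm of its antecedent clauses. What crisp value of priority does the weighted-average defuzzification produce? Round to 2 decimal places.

48.50

R1 (z=25.2): full=0.28, near=0.71; AND[max(0, a+b−1)] → w = 0.00
R2 (z=48.5): ¬mid=1−0.65=0.35 → w = 0.35
R3 (z=50.0): mid=0.65, half=0.11; AND[max(0, a+b−1)] → w = 0.00
R4 (z=35.8): ¬near=1−0.71=0.29, half=0.11; AND[max(0, a+b−1)] → w = 0.00
Weighted average = (0.00·25.2 + 0.35·48.5 + 0.00·50.0 + 0.00·35.8) / (0.00 + 0.35 + 0.00 + 0.00)
  = 16.9750 / 0.3500 = 48.50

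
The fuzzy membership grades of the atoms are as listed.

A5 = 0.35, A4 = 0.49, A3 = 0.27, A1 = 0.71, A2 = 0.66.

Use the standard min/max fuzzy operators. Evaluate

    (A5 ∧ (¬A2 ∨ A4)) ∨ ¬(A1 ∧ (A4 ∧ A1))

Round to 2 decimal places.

¬A2 = 1 − 0.66 = 0.34
¬A2 ∨ A4 = max(a, b) on (0.34, 0.49) = 0.49
A5 ∧ (¬A2 ∨ A4) = min(a, b) on (0.35, 0.49) = 0.35
A4 ∧ A1 = min(a, b) on (0.49, 0.71) = 0.49
A1 ∧ (A4 ∧ A1) = min(a, b) on (0.71, 0.49) = 0.49
¬(A1 ∧ (A4 ∧ A1)) = 1 − 0.49 = 0.51
(A5 ∧ (¬A2 ∨ A4)) ∨ ¬(A1 ∧ (A4 ∧ A1)) = max(a, b) on (0.35, 0.51) = 0.51

0.51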